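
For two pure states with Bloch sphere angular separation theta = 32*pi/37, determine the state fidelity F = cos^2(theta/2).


For states separated by angle theta on Bloch sphere:
F = cos^2(theta/2)
theta = 32*pi/37 = 2.7171
theta/2 = 1.3585
cos(theta/2) = 0.2107
F = 0.0444

0.0444


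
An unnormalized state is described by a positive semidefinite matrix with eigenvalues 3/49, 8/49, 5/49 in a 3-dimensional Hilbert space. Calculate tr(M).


tr(M) = sum of eigenvalues
= 3/49 + 8/49 + 5/49
= 16/49
= 0.3265

0.3265


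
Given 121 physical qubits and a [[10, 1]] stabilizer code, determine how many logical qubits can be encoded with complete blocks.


Each code block uses 10 physical qubits for 1 logical qubit(s).
Number of complete blocks = floor(121 / 10) = 12
Logical qubits = 12 * 1
= 12

12


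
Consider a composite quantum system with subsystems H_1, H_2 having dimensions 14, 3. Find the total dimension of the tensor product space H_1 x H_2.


dim(H_1 x H_2) = 14 * 3
= 42

42


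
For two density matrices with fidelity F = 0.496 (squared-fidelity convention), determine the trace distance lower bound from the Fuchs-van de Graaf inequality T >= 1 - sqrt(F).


Fuchs-van de Graaf (squared-fidelity convention): 1 - sqrt(F) <= T <= sqrt(1 - F).
Lower bound: T >= 1 - sqrt(F)
sqrt(F) = sqrt(0.496) = 0.7043
T >= 1 - 0.7043
T >= 0.2957

0.2957


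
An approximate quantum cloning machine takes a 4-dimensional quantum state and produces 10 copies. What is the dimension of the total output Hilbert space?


Output space = H^(tensor 10) where dim(H) = 4
dim = 4^10
= 16 (after 2 factors)
= 64 (after 3 factors)
= 256 (after 4 factors)
= 1024 (after 5 factors)
= 4096 (after 6 factors)
= 16384 (after 7 factors)
= 65536 (after 8 factors)
= 262144 (after 9 factors)
= 1048576 (after 10 factors)
= 1048576

1048576


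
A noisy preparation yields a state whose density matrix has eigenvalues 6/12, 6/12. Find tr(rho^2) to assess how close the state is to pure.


tr(rho^2) = sum of eigenvalues squared
= (6/12)^2 + (6/12)^2
= (36 + 36) / 144
= 72/144
= 0.5000

0.5000


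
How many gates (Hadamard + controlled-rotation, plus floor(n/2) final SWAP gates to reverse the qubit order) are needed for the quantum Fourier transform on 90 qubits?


Hadamard gates: 90
Controlled rotations: n*(n-1)/2 = 90*89/2 = 4005
SWAP gates: floor(n/2) = floor(90/2) = 45
Total = 90 + 4005 + 45
= 4140

4140


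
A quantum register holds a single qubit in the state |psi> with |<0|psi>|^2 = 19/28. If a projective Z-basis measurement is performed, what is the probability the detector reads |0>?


|alpha|^2 = 19/28 = 0.6786
|beta|^2 = 1 - 19/28 = 9/28 = 0.3214
P(|0>) = |alpha|^2 = 0.6786

0.6786


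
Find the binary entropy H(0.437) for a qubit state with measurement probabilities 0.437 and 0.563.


S = -p*log2(p) - (1-p)*log2(1-p)
p = 0.4370, 1-p = 0.5630
= -0.4370 * log2(0.4370) - 0.5630 * log2(0.5630)
= -(-0.5219) - (-0.4666)
= 0.9885

0.9885


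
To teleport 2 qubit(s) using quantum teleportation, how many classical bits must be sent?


Quantum teleportation requires 2 classical bits per qubit teleported.
2 qubit(s) -> 2 * 2 = 4 classical bits

4


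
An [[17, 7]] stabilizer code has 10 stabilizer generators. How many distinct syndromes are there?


Each stabilizer generator gives a binary (+1 or -1) measurement outcome.
With 10 independent generators:
Total syndromes = 2^10
= 1024

1024


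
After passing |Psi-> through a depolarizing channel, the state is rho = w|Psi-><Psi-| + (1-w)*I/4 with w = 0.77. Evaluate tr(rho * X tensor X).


|Psi-> = (|01> - |10>)/sqrt(2)
For the pure Bell state, <X_A X_B> = -1 (Bell-state Pauli correlator).
The maximally-mixed part I/4 has tr(I/4 * P tensor P) = 0 for any traceless Pauli P.
So <X_A X_B>_rho = w * (-1) + (1 - w) * 0
= 0.77 * (-1)
= -0.7700

-0.7700


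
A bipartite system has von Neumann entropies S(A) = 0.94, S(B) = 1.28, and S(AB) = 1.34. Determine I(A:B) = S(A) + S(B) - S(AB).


I(A:B) = S(A) + S(B) - S(AB)
= 0.94 + 1.28 - 1.34
= 0.8800

0.8800


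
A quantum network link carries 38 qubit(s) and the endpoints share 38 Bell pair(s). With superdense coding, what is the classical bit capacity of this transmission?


Superdense coding allows 2 classical bits per shared entangled pair.
38 pair(s) -> 2 * 38 = 76 classical bits

76


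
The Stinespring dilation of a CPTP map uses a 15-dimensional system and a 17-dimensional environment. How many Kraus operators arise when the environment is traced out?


Tracing out the environment in an orthonormal basis {|i>_E} gives Kraus operators K_i = <i|_E U |0>_E.
Number of Kraus operators = dim(H_env) = d_env
= 17

17


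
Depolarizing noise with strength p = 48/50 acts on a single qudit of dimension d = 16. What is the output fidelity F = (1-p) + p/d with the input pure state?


F = (1-p) + p/d
= (1 - 0.9600) + 0.9600/16
= 0.0400 + 0.0600
= 0.1000

0.1000


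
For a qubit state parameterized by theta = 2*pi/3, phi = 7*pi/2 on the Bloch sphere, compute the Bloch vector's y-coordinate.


theta = 2.0944, phi = 10.9956
r_y = sin(theta)*sin(phi) = 0.8660 * -1.0000
r_y = -0.8660

-0.8660


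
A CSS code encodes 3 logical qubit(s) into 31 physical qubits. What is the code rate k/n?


Code rate R = k/n
= 3/31
= 0.0968

0.0968


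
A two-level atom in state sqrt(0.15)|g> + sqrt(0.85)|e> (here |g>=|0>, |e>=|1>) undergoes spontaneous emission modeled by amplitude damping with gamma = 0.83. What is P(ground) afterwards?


For amplitude damping with parameter gamma on state sqrt(a)|0> + sqrt(b)|1>:
alpha^2 = 0.15, beta^2 = 0.85
P(|0>) = alpha^2 + gamma * beta^2
= 0.15 + 0.83 * 0.85
= 0.15 + 0.7055
= 0.8555

0.8555


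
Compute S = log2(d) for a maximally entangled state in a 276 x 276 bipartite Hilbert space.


For a maximally entangled state in d x d:
S = log2(d) = log2(276)
= 8.1085

8.1085


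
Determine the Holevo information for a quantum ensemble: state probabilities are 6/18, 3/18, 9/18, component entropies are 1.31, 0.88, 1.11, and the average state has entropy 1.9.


chi = S(rho) - sum_i p_i * S(rho_i)
Weighted entropy = 6/18 * 1.31 + 3/18 * 0.88 + 9/18 * 1.11
= 1.1383
chi = 1.9 - 1.1383
= 0.7617

0.7617


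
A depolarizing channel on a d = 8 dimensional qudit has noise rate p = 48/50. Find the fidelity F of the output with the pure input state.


F = (1-p) + p/d
= (1 - 0.9600) + 0.9600/8
= 0.0400 + 0.1200
= 0.1600

0.1600


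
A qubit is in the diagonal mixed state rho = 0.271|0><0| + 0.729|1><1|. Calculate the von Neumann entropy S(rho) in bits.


S = -p*log2(p) - (1-p)*log2(1-p)
p = 0.2710, 1-p = 0.7290
= -0.2710 * log2(0.2710) - 0.7290 * log2(0.7290)
= -(-0.5105) - (-0.3324)
= 0.8429

0.8429


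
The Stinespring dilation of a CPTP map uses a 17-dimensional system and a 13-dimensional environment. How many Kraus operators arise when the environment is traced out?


Tracing out the environment in an orthonormal basis {|i>_E} gives Kraus operators K_i = <i|_E U |0>_E.
Number of Kraus operators = dim(H_env) = d_env
= 13

13


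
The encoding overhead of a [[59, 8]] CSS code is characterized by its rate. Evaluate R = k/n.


Code rate R = k/n
= 8/59
= 0.1356

0.1356


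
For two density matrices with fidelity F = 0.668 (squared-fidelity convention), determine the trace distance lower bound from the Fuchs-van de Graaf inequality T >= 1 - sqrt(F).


Fuchs-van de Graaf (squared-fidelity convention): 1 - sqrt(F) <= T <= sqrt(1 - F).
Lower bound: T >= 1 - sqrt(F)
sqrt(F) = sqrt(0.668) = 0.8173
T >= 1 - 0.8173
T >= 0.1827

0.1827


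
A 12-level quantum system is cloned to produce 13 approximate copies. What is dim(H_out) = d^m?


Output space = H^(tensor 13) where dim(H) = 12
dim = 12^13
= 144 (after 2 factors)
= 1728 (after 3 factors)
= 20736 (after 4 factors)
= 248832 (after 5 factors)
= 2985984 (after 6 factors)
= 35831808 (after 7 factors)
= 429981696 (after 8 factors)
= 5159780352 (after 9 factors)
= 61917364224 (after 10 factors)
= 743008370688 (after 11 factors)
= 8916100448256 (after 12 factors)
= 106993205379072 (after 13 factors)
= 106993205379072

106993205379072


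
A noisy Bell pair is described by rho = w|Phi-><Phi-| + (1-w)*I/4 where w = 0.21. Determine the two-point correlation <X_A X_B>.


|Phi-> = (|00> - |11>)/sqrt(2)
For the pure Bell state, <X_A X_B> = -1 (Bell-state Pauli correlator).
The maximally-mixed part I/4 has tr(I/4 * P tensor P) = 0 for any traceless Pauli P.
So <X_A X_B>_rho = w * (-1) + (1 - w) * 0
= 0.21 * (-1)
= -0.2100

-0.2100


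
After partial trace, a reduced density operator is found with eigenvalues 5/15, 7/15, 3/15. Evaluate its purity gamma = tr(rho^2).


tr(rho^2) = sum of eigenvalues squared
= (5/15)^2 + (7/15)^2 + (3/15)^2
= (25 + 49 + 9) / 225
= 83/225
= 0.3689

0.3689


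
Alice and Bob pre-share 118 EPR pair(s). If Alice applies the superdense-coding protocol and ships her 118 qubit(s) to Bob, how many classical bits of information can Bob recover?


Superdense coding allows 2 classical bits per shared entangled pair.
118 pair(s) -> 2 * 118 = 236 classical bits

236


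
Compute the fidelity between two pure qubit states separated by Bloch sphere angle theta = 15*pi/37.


For states separated by angle theta on Bloch sphere:
F = cos^2(theta/2)
theta = 15*pi/37 = 1.2736
theta/2 = 0.6368
cos(theta/2) = 0.8040
F = 0.6464

0.6464


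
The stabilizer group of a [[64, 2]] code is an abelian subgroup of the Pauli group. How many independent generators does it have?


For an [[n,k]] stabilizer code:
Number of stabilizer generators = n - k
= 64 - 2
= 62

62


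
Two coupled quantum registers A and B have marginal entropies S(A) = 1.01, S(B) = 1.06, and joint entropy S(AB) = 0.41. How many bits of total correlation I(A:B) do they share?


I(A:B) = S(A) + S(B) - S(AB)
= 1.01 + 1.06 - 0.41
= 1.6600

1.6600


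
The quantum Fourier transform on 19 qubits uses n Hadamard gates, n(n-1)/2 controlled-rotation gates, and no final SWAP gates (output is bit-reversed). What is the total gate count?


Hadamard gates: 19
Controlled rotations: n*(n-1)/2 = 19*18/2 = 171
SWAP gates: 0 (omitted)
Total = 19 + 171
= 190

190


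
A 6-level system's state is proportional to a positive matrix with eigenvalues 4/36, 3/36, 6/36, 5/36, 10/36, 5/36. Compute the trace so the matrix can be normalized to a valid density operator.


tr(M) = sum of eigenvalues
= 4/36 + 3/36 + 6/36 + 5/36 + 10/36 + 5/36
= 33/36
= 0.9167

0.9167


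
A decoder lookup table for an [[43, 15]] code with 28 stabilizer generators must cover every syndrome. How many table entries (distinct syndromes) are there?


Each stabilizer generator gives a binary (+1 or -1) measurement outcome.
With 28 independent generators:
Total syndromes = 2^28
= 268435456

268435456


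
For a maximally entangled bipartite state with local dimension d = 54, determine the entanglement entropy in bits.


For a maximally entangled state in d x d:
S = log2(d) = log2(54)
= 5.7549

5.7549


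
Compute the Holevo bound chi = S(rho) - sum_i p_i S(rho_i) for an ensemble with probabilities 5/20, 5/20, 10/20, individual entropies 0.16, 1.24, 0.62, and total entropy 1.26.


chi = S(rho) - sum_i p_i * S(rho_i)
Weighted entropy = 5/20 * 0.16 + 5/20 * 1.24 + 10/20 * 0.62
= 0.6600
chi = 1.26 - 0.6600
= 0.6000

0.6000


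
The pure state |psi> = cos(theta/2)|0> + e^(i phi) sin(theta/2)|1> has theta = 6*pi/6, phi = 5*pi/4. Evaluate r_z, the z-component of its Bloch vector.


theta = 3.1416, phi = 3.9270
r_z = cos(theta) = -1.0000

-1.0000


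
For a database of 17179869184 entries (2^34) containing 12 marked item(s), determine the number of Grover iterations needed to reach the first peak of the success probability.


After j Grover iterations the success probability is P(j) = sin^2((2j+1)*theta), where sin(theta) = sqrt(k/N).
N = 2^34 = 17179869184, k = 12
sin(theta) = sqrt(k/N) = 2.642899792e-05
theta = arcsin(sqrt(k/N)) = 2.642899792e-05 rad
P(j) reaches its first maximum when (2j+1)*theta is as close as possible to pi/2, i.e. j = round(pi/(4*theta) - 1/2).
pi/(4*theta) - 1/2 = 29716.7888
(For comparison, the common estimate pi/4 * sqrt(N/k) = 29717.2888; the exact maximiser is used here.)
Optimal iterations = 29717

29717


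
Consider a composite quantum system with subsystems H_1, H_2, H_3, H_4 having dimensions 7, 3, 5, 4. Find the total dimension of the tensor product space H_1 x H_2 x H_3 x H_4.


dim(H_1 x H_2 x H_3 x H_4) = 7 * 3 * 5 * 4
= 21 * 5 * 4
= 105 * 4
= 420

420


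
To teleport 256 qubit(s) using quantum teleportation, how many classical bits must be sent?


Quantum teleportation requires 2 classical bits per qubit teleported.
256 qubit(s) -> 2 * 256 = 512 classical bits

512


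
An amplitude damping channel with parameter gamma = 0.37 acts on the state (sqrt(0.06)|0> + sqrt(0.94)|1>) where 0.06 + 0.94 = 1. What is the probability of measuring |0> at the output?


For amplitude damping with parameter gamma on state sqrt(a)|0> + sqrt(b)|1>:
alpha^2 = 0.06, beta^2 = 0.94
P(|0>) = alpha^2 + gamma * beta^2
= 0.06 + 0.37 * 0.94
= 0.06 + 0.3478
= 0.4078

0.4078


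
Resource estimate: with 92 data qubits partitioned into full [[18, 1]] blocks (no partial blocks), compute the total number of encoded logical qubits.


Each code block uses 18 physical qubits for 1 logical qubit(s).
Number of complete blocks = floor(92 / 18) = 5
Logical qubits = 5 * 1
= 5

5


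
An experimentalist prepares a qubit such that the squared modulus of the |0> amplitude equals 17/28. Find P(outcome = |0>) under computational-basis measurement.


|alpha|^2 = 17/28 = 0.6071
|beta|^2 = 1 - 17/28 = 11/28 = 0.3929
P(|0>) = |alpha|^2 = 0.6071

0.6071


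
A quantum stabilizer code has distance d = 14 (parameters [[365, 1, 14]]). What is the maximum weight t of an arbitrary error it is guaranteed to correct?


Code parameters: [[365, 1, 14]], distance d = 14.
Number of correctable errors = floor((d-1)/2)
= floor((14 - 1)/2)
= floor(13/2)
= 6

6


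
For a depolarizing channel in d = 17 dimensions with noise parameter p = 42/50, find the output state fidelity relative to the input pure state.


F = (1-p) + p/d
= (1 - 0.8400) + 0.8400/17
= 0.1600 + 0.0494
= 0.2094

0.2094


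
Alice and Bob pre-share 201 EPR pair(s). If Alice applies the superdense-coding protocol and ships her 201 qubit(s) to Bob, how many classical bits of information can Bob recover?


Superdense coding allows 2 classical bits per shared entangled pair.
201 pair(s) -> 2 * 201 = 402 classical bits

402


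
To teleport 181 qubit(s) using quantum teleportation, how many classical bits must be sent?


Quantum teleportation requires 2 classical bits per qubit teleported.
181 qubit(s) -> 2 * 181 = 362 classical bits

362


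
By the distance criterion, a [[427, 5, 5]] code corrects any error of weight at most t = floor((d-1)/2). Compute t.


Code parameters: [[427, 5, 5]], distance d = 5.
Number of correctable errors = floor((d-1)/2)
= floor((5 - 1)/2)
= floor(4/2)
= 2

2


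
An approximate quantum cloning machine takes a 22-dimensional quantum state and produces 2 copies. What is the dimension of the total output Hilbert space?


Output space = H^(tensor 2) where dim(H) = 22
dim = 22^2
= 484

484


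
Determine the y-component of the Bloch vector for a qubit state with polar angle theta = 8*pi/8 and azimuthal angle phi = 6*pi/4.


theta = 3.1416, phi = 4.7124
r_y = sin(theta)*sin(phi) = 0.0000 * -1.0000
r_y = 0.0000

0.0000


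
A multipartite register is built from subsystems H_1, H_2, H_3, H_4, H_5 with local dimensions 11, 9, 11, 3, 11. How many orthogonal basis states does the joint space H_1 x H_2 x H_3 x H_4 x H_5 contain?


dim(H_1 x H_2 x H_3 x H_4 x H_5) = 11 * 9 * 11 * 3 * 11
= 99 * 11 * 3 * 11
= 1089 * 3 * 11
= 3267 * 11
= 35937

35937


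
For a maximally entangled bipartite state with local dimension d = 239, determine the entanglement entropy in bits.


For a maximally entangled state in d x d:
S = log2(d) = log2(239)
= 7.9009

7.9009


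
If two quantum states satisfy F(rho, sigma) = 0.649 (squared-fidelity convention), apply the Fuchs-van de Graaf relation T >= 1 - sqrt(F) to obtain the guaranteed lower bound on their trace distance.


Fuchs-van de Graaf (squared-fidelity convention): 1 - sqrt(F) <= T <= sqrt(1 - F).
Lower bound: T >= 1 - sqrt(F)
sqrt(F) = sqrt(0.649) = 0.8056
T >= 1 - 0.8056
T >= 0.1944

0.1944


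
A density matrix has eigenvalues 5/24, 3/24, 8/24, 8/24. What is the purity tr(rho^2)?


tr(rho^2) = sum of eigenvalues squared
= (5/24)^2 + (3/24)^2 + (8/24)^2 + (8/24)^2
= (25 + 9 + 64 + 64) / 576
= 162/576
= 0.2812

0.2812


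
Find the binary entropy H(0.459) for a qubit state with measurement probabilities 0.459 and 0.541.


S = -p*log2(p) - (1-p)*log2(1-p)
p = 0.4590, 1-p = 0.5410
= -0.4590 * log2(0.4590) - 0.5410 * log2(0.5410)
= -(-0.5157) - (-0.4795)
= 0.9951

0.9951


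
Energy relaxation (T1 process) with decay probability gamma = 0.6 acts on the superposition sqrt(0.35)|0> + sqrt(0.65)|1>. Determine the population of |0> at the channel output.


For amplitude damping with parameter gamma on state sqrt(a)|0> + sqrt(b)|1>:
alpha^2 = 0.35, beta^2 = 0.65
P(|0>) = alpha^2 + gamma * beta^2
= 0.35 + 0.6 * 0.65
= 0.35 + 0.3900
= 0.7400

0.7400


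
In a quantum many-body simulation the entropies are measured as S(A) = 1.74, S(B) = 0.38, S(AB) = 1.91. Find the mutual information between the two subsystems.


I(A:B) = S(A) + S(B) - S(AB)
= 1.74 + 0.38 - 1.91
= 0.2100

0.2100


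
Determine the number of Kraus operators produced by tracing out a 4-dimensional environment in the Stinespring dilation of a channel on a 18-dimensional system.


Tracing out the environment in an orthonormal basis {|i>_E} gives Kraus operators K_i = <i|_E U |0>_E.
Number of Kraus operators = dim(H_env) = d_env
= 4

4


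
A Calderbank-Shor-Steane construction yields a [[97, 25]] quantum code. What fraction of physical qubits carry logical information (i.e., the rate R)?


Code rate R = k/n
= 25/97
= 0.2577

0.2577


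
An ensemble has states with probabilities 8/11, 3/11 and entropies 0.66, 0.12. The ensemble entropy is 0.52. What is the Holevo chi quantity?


chi = S(rho) - sum_i p_i * S(rho_i)
Weighted entropy = 8/11 * 0.66 + 3/11 * 0.12
= 0.5127
chi = 0.52 - 0.5127
= 0.0073

0.0073


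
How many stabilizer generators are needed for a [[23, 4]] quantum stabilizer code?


For an [[n,k]] stabilizer code:
Number of stabilizer generators = n - k
= 23 - 4
= 19

19


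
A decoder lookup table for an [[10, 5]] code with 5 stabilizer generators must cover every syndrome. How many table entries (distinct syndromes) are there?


Each stabilizer generator gives a binary (+1 or -1) measurement outcome.
With 5 independent generators:
Total syndromes = 2^5
= 32

32


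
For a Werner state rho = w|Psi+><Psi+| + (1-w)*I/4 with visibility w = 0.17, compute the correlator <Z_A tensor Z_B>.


|Psi+> = (|01> + |10>)/sqrt(2)
For the pure Bell state, <Z_A Z_B> = -1 (Bell-state Pauli correlator).
The maximally-mixed part I/4 has tr(I/4 * P tensor P) = 0 for any traceless Pauli P.
So <Z_A Z_B>_rho = w * (-1) + (1 - w) * 0
= 0.17 * (-1)
= -0.1700

-0.1700


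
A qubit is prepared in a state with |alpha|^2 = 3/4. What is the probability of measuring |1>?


|alpha|^2 = 3/4 = 0.7500
|beta|^2 = 1 - 3/4 = 1/4 = 0.2500
P(|1>) = |beta|^2 = 0.2500

0.2500


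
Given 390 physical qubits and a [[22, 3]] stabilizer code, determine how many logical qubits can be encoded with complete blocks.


Each code block uses 22 physical qubits for 3 logical qubit(s).
Number of complete blocks = floor(390 / 22) = 17
Logical qubits = 17 * 3
= 51

51


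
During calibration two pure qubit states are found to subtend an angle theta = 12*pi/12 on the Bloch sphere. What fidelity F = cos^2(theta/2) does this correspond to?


For states separated by angle theta on Bloch sphere:
F = cos^2(theta/2)
theta = 12*pi/12 = 3.1416
theta/2 = 1.5708
cos(theta/2) = 0.0000
F = 0.0000

0.0000


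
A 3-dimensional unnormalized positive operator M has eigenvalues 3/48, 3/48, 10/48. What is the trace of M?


tr(M) = sum of eigenvalues
= 3/48 + 3/48 + 10/48
= 16/48
= 0.3333

0.3333


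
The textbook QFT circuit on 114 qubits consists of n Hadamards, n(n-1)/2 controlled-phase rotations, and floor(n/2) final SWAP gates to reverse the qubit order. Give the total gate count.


Hadamard gates: 114
Controlled rotations: n*(n-1)/2 = 114*113/2 = 6441
SWAP gates: floor(n/2) = floor(114/2) = 57
Total = 114 + 6441 + 57
= 6612

6612


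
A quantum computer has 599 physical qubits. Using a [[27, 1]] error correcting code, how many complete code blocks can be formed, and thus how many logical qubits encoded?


Each code block uses 27 physical qubits for 1 logical qubit(s).
Number of complete blocks = floor(599 / 27) = 22
Logical qubits = 22 * 1
= 22

22


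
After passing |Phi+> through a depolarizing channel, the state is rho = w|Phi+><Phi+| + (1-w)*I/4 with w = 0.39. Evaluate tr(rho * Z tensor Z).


|Phi+> = (|00> + |11>)/sqrt(2)
For the pure Bell state, <Z_A Z_B> = +1 (Bell-state Pauli correlator).
The maximally-mixed part I/4 has tr(I/4 * P tensor P) = 0 for any traceless Pauli P.
So <Z_A Z_B>_rho = w * (+1) + (1 - w) * 0
= 0.39 * (+1)
= 0.3900

0.3900


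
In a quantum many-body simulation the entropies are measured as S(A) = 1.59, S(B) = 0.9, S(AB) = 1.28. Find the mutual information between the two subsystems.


I(A:B) = S(A) + S(B) - S(AB)
= 1.59 + 0.9 - 1.28
= 1.2100

1.2100


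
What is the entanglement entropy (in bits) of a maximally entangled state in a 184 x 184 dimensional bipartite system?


For a maximally entangled state in d x d:
S = log2(d) = log2(184)
= 7.5236

7.5236


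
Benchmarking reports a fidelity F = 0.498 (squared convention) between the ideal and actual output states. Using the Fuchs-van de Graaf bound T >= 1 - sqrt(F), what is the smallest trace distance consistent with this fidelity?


Fuchs-van de Graaf (squared-fidelity convention): 1 - sqrt(F) <= T <= sqrt(1 - F).
Lower bound: T >= 1 - sqrt(F)
sqrt(F) = sqrt(0.498) = 0.7057
T >= 1 - 0.7057
T >= 0.2943

0.2943


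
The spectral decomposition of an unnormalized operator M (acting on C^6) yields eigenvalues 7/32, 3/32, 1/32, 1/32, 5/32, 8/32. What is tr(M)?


tr(M) = sum of eigenvalues
= 7/32 + 3/32 + 1/32 + 1/32 + 5/32 + 8/32
= 25/32
= 0.7812

0.7812


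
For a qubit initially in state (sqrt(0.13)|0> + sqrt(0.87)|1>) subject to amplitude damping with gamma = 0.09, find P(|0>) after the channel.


For amplitude damping with parameter gamma on state sqrt(a)|0> + sqrt(b)|1>:
alpha^2 = 0.13, beta^2 = 0.87
P(|0>) = alpha^2 + gamma * beta^2
= 0.13 + 0.09 * 0.87
= 0.13 + 0.0783
= 0.2083

0.2083


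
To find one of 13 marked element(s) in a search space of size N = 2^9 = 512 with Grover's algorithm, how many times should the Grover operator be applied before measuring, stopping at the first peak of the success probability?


After j Grover iterations the success probability is P(j) = sin^2((2j+1)*theta), where sin(theta) = sqrt(k/N).
N = 2^9 = 512, k = 13
sin(theta) = sqrt(k/N) = 0.1593443598
theta = arcsin(sqrt(k/N)) = 0.1600264916 rad
P(j) reaches its first maximum when (2j+1)*theta is as close as possible to pi/2, i.e. j = round(pi/(4*theta) - 1/2).
pi/(4*theta) - 1/2 = 4.4079
(For comparison, the common estimate pi/4 * sqrt(N/k) = 4.9289; the exact maximiser is used here.)
Optimal iterations = 4

4


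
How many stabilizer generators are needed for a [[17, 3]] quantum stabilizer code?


For an [[n,k]] stabilizer code:
Number of stabilizer generators = n - k
= 17 - 3
= 14

14


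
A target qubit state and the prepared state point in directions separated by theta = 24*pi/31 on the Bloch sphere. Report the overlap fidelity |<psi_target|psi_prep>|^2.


For states separated by angle theta on Bloch sphere:
F = cos^2(theta/2)
theta = 24*pi/31 = 2.4322
theta/2 = 1.2161
cos(theta/2) = 0.3473
F = 0.1206

0.1206


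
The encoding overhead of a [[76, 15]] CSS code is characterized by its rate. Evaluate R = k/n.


Code rate R = k/n
= 15/76
= 0.1974

0.1974


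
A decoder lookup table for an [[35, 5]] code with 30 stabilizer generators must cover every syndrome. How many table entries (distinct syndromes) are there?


Each stabilizer generator gives a binary (+1 or -1) measurement outcome.
With 30 independent generators:
Total syndromes = 2^30
= 1073741824

1073741824


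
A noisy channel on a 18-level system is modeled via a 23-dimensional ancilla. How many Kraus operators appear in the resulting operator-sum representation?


Tracing out the environment in an orthonormal basis {|i>_E} gives Kraus operators K_i = <i|_E U |0>_E.
Number of Kraus operators = dim(H_env) = d_env
= 23

23


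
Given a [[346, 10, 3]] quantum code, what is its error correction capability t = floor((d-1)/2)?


Code parameters: [[346, 10, 3]], distance d = 3.
Number of correctable errors = floor((d-1)/2)
= floor((3 - 1)/2)
= floor(2/2)
= 1

1


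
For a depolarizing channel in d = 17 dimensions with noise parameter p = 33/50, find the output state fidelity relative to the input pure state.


F = (1-p) + p/d
= (1 - 0.6600) + 0.6600/17
= 0.3400 + 0.0388
= 0.3788

0.3788


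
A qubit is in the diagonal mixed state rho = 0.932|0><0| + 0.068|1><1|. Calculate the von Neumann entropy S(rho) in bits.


S = -p*log2(p) - (1-p)*log2(1-p)
p = 0.9320, 1-p = 0.0680
= -0.9320 * log2(0.9320) - 0.0680 * log2(0.0680)
= -(-0.0947) - (-0.2637)
= 0.3584

0.3584


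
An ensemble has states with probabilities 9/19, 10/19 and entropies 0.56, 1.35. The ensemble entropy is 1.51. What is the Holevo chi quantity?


chi = S(rho) - sum_i p_i * S(rho_i)
Weighted entropy = 9/19 * 0.56 + 10/19 * 1.35
= 0.9758
chi = 1.51 - 0.9758
= 0.5342

0.5342


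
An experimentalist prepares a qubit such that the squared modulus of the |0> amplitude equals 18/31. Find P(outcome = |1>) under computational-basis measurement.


|alpha|^2 = 18/31 = 0.5806
|beta|^2 = 1 - 18/31 = 13/31 = 0.4194
P(|1>) = |beta|^2 = 0.4194

0.4194


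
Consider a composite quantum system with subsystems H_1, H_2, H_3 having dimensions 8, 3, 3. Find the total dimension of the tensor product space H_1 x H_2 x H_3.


dim(H_1 x H_2 x H_3) = 8 * 3 * 3
= 24 * 3
= 72

72


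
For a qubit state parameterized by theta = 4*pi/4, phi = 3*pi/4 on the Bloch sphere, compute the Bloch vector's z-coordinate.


theta = 3.1416, phi = 2.3562
r_z = cos(theta) = -1.0000

-1.0000


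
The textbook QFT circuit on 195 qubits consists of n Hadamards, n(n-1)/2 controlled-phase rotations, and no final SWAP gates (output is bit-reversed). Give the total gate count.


Hadamard gates: 195
Controlled rotations: n*(n-1)/2 = 195*194/2 = 18915
SWAP gates: 0 (omitted)
Total = 195 + 18915
= 19110

19110


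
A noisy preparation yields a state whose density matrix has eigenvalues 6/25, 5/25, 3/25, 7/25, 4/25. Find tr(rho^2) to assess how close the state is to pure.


tr(rho^2) = sum of eigenvalues squared
= (6/25)^2 + (5/25)^2 + (3/25)^2 + (7/25)^2 + (4/25)^2
= (36 + 25 + 9 + 49 + 16) / 625
= 135/625
= 0.2160

0.2160


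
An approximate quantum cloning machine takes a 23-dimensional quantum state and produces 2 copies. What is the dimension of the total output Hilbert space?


Output space = H^(tensor 2) where dim(H) = 23
dim = 23^2
= 529

529


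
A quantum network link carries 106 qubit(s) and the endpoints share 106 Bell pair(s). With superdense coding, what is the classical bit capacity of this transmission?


Superdense coding allows 2 classical bits per shared entangled pair.
106 pair(s) -> 2 * 106 = 212 classical bits

212


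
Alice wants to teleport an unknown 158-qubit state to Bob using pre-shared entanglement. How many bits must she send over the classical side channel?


Quantum teleportation requires 2 classical bits per qubit teleported.
158 qubit(s) -> 2 * 158 = 316 classical bits

316


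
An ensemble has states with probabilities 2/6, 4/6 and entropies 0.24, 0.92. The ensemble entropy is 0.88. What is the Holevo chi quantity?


chi = S(rho) - sum_i p_i * S(rho_i)
Weighted entropy = 2/6 * 0.24 + 4/6 * 0.92
= 0.6933
chi = 0.88 - 0.6933
= 0.1867

0.1867


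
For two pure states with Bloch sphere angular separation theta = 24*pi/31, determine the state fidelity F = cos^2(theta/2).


For states separated by angle theta on Bloch sphere:
F = cos^2(theta/2)
theta = 24*pi/31 = 2.4322
theta/2 = 1.2161
cos(theta/2) = 0.3473
F = 0.1206

0.1206


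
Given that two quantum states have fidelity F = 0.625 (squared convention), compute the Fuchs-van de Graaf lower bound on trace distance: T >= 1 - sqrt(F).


Fuchs-van de Graaf (squared-fidelity convention): 1 - sqrt(F) <= T <= sqrt(1 - F).
Lower bound: T >= 1 - sqrt(F)
sqrt(F) = sqrt(0.625) = 0.7906
T >= 1 - 0.7906
T >= 0.2094

0.2094


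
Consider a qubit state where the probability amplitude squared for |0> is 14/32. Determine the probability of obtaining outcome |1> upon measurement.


|alpha|^2 = 14/32 = 0.4375
|beta|^2 = 1 - 14/32 = 18/32 = 0.5625
P(|1>) = |beta|^2 = 0.5625

0.5625


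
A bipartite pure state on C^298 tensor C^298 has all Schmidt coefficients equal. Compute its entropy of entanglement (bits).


For a maximally entangled state in d x d:
S = log2(d) = log2(298)
= 8.2192

8.2192


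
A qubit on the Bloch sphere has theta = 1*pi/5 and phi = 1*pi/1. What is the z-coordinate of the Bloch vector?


theta = 0.6283, phi = 3.1416
r_z = cos(theta) = 0.8090

0.8090


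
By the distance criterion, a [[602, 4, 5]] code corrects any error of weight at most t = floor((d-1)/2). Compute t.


Code parameters: [[602, 4, 5]], distance d = 5.
Number of correctable errors = floor((d-1)/2)
= floor((5 - 1)/2)
= floor(4/2)
= 2

2


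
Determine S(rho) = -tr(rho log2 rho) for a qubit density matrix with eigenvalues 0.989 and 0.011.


S = -p*log2(p) - (1-p)*log2(1-p)
p = 0.9890, 1-p = 0.0110
= -0.9890 * log2(0.9890) - 0.0110 * log2(0.0110)
= -(-0.0158) - (-0.0716)
= 0.0874

0.0874


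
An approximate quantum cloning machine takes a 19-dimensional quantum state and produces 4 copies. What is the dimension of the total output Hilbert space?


Output space = H^(tensor 4) where dim(H) = 19
dim = 19^4
= 361 (after 2 factors)
= 6859 (after 3 factors)
= 130321 (after 4 factors)
= 130321

130321


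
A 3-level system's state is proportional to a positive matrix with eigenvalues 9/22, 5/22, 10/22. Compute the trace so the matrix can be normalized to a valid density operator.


tr(M) = sum of eigenvalues
= 9/22 + 5/22 + 10/22
= 24/22
= 1.0909

1.0909


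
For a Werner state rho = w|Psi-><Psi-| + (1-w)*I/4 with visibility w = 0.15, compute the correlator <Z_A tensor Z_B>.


|Psi-> = (|01> - |10>)/sqrt(2)
For the pure Bell state, <Z_A Z_B> = -1 (Bell-state Pauli correlator).
The maximally-mixed part I/4 has tr(I/4 * P tensor P) = 0 for any traceless Pauli P.
So <Z_A Z_B>_rho = w * (-1) + (1 - w) * 0
= 0.15 * (-1)
= -0.1500

-0.1500


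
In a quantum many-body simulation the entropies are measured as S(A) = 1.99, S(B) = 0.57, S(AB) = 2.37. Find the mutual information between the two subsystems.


I(A:B) = S(A) + S(B) - S(AB)
= 1.99 + 0.57 - 2.37
= 0.1900

0.1900


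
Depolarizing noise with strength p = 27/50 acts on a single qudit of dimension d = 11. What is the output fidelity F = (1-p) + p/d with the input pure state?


F = (1-p) + p/d
= (1 - 0.5400) + 0.5400/11
= 0.4600 + 0.0491
= 0.5091

0.5091


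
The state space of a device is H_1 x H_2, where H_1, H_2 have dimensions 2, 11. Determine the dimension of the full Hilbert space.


dim(H_1 x H_2) = 2 * 11
= 22

22


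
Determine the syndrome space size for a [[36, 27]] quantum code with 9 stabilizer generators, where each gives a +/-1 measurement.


Each stabilizer generator gives a binary (+1 or -1) measurement outcome.
With 9 independent generators:
Total syndromes = 2^9
= 512

512


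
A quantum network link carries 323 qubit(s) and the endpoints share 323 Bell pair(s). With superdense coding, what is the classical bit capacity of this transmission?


Superdense coding allows 2 classical bits per shared entangled pair.
323 pair(s) -> 2 * 323 = 646 classical bits

646


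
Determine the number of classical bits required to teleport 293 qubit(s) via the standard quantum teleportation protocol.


Quantum teleportation requires 2 classical bits per qubit teleported.
293 qubit(s) -> 2 * 293 = 586 classical bits

586


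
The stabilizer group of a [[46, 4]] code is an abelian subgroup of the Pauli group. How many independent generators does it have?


For an [[n,k]] stabilizer code:
Number of stabilizer generators = n - k
= 46 - 4
= 42

42


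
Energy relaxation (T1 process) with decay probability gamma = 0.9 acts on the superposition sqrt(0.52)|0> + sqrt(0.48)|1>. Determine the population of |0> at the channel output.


For amplitude damping with parameter gamma on state sqrt(a)|0> + sqrt(b)|1>:
alpha^2 = 0.52, beta^2 = 0.48
P(|0>) = alpha^2 + gamma * beta^2
= 0.52 + 0.9 * 0.48
= 0.52 + 0.4320
= 0.9520

0.9520


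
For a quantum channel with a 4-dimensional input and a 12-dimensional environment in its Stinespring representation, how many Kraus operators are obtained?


Tracing out the environment in an orthonormal basis {|i>_E} gives Kraus operators K_i = <i|_E U |0>_E.
Number of Kraus operators = dim(H_env) = d_env
= 12

12


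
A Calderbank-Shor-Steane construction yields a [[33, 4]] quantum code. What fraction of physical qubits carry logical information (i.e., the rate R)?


Code rate R = k/n
= 4/33
= 0.1212

0.1212


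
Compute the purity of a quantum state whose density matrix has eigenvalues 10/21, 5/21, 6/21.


tr(rho^2) = sum of eigenvalues squared
= (10/21)^2 + (5/21)^2 + (6/21)^2
= (100 + 25 + 36) / 441
= 161/441
= 0.3651

0.3651


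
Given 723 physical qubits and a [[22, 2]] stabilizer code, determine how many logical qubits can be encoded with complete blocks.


Each code block uses 22 physical qubits for 2 logical qubit(s).
Number of complete blocks = floor(723 / 22) = 32
Logical qubits = 32 * 2
= 64

64


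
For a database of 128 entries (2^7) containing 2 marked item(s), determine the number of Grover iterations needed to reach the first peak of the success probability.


After j Grover iterations the success probability is P(j) = sin^2((2j+1)*theta), where sin(theta) = sqrt(k/N).
N = 2^7 = 128, k = 2
sin(theta) = sqrt(k/N) = 0.125
theta = arcsin(sqrt(k/N)) = 0.1253278312 rad
P(j) reaches its first maximum when (2j+1)*theta is as close as possible to pi/2, i.e. j = round(pi/(4*theta) - 1/2).
pi/(4*theta) - 1/2 = 5.7667
(For comparison, the common estimate pi/4 * sqrt(N/k) = 6.2832; the exact maximiser is used here.)
Optimal iterations = 6

6


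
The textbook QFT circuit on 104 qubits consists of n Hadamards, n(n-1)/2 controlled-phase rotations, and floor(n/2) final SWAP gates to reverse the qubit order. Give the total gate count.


Hadamard gates: 104
Controlled rotations: n*(n-1)/2 = 104*103/2 = 5356
SWAP gates: floor(n/2) = floor(104/2) = 52
Total = 104 + 5356 + 52
= 5512

5512


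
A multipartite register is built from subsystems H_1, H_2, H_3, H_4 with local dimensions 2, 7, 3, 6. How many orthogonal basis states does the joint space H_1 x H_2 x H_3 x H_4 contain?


dim(H_1 x H_2 x H_3 x H_4) = 2 * 7 * 3 * 6
= 14 * 3 * 6
= 42 * 6
= 252

252


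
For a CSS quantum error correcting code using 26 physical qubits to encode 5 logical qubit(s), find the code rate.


Code rate R = k/n
= 5/26
= 0.1923

0.1923


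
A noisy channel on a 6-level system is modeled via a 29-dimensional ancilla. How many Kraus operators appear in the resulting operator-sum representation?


Tracing out the environment in an orthonormal basis {|i>_E} gives Kraus operators K_i = <i|_E U |0>_E.
Number of Kraus operators = dim(H_env) = d_env
= 29

29


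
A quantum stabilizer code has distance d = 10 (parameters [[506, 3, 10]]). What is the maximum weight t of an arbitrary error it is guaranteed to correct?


Code parameters: [[506, 3, 10]], distance d = 10.
Number of correctable errors = floor((d-1)/2)
= floor((10 - 1)/2)
= floor(9/2)
= 4

4


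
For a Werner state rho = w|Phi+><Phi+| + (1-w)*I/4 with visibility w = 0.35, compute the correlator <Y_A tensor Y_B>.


|Phi+> = (|00> + |11>)/sqrt(2)
For the pure Bell state, <Y_A Y_B> = -1 (Bell-state Pauli correlator).
The maximally-mixed part I/4 has tr(I/4 * P tensor P) = 0 for any traceless Pauli P.
So <Y_A Y_B>_rho = w * (-1) + (1 - w) * 0
= 0.35 * (-1)
= -0.3500

-0.3500


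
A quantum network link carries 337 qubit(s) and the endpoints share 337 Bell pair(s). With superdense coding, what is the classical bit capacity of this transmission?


Superdense coding allows 2 classical bits per shared entangled pair.
337 pair(s) -> 2 * 337 = 674 classical bits

674


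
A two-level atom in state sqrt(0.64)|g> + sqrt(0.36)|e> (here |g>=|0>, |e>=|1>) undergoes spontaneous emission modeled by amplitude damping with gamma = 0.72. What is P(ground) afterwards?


For amplitude damping with parameter gamma on state sqrt(a)|0> + sqrt(b)|1>:
alpha^2 = 0.64, beta^2 = 0.36
P(|0>) = alpha^2 + gamma * beta^2
= 0.64 + 0.72 * 0.36
= 0.64 + 0.2592
= 0.8992

0.8992


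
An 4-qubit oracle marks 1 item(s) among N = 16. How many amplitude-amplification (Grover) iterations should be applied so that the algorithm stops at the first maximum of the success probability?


After j Grover iterations the success probability is P(j) = sin^2((2j+1)*theta), where sin(theta) = sqrt(k/N).
N = 2^4 = 16, k = 1
sin(theta) = sqrt(k/N) = 0.25
theta = arcsin(sqrt(k/N)) = 0.2526802551 rad
P(j) reaches its first maximum when (2j+1)*theta is as close as possible to pi/2, i.e. j = round(pi/(4*theta) - 1/2).
pi/(4*theta) - 1/2 = 2.6083
(For comparison, the common estimate pi/4 * sqrt(N/k) = 3.1416; the exact maximiser is used here.)
Optimal iterations = 3

3


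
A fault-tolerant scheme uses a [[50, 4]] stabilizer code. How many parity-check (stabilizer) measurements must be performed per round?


For an [[n,k]] stabilizer code:
Number of stabilizer generators = n - k
= 50 - 4
= 46

46


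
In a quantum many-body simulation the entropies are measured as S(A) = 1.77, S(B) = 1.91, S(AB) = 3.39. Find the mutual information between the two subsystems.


I(A:B) = S(A) + S(B) - S(AB)
= 1.77 + 1.91 - 3.39
= 0.2900

0.2900


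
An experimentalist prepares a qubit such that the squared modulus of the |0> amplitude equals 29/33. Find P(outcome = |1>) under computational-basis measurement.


|alpha|^2 = 29/33 = 0.8788
|beta|^2 = 1 - 29/33 = 4/33 = 0.1212
P(|1>) = |beta|^2 = 0.1212

0.1212


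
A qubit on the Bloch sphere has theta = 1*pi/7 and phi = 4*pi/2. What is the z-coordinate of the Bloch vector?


theta = 0.4488, phi = 6.2832
r_z = cos(theta) = 0.9010

0.9010


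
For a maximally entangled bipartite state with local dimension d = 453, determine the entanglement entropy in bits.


For a maximally entangled state in d x d:
S = log2(d) = log2(453)
= 8.8234

8.8234


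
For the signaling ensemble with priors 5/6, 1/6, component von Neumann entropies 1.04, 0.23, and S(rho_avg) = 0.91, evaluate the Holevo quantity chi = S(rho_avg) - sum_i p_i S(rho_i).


chi = S(rho) - sum_i p_i * S(rho_i)
Weighted entropy = 5/6 * 1.04 + 1/6 * 0.23
= 0.9050
chi = 0.91 - 0.9050
= 0.0050

0.0050


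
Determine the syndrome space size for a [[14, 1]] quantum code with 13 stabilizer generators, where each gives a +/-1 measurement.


Each stabilizer generator gives a binary (+1 or -1) measurement outcome.
With 13 independent generators:
Total syndromes = 2^13
= 8192

8192
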